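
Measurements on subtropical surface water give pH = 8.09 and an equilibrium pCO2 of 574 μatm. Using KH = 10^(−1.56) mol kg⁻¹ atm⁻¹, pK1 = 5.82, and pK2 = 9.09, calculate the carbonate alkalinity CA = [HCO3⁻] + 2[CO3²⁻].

CA = 3.53 mmol/kg

[CO2*] = KH · pCO2 = 10^(−1.56) × 574×10^-6 = 1.581×10^-5 mol/kg
α₀ = 1/(1 + K1/[H⁺] + K1K2/[H⁺]²) = 1/(1 + 10^+2.27 + 10^+1.27) = 0.004858
DIC = [CO2*]/α₀ = 1.581×10^-5 / 0.004858 = 3.254 mmol/kg
CA = (α₁ + 2α₂)·DIC = (0.9047 + 2×0.09047) × 3.254 = 3.53 mmol/kg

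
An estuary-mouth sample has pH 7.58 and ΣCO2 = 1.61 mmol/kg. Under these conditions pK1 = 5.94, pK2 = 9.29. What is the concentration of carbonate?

[CO3²⁻] = 0.0301 mmol/kg

α₂ = 1 / (1 + [H⁺]/K2 + [H⁺]²/(K1K2)) = 1 / (1 + 10^+1.71 + 10^+0.07)
   = 1 / (1 + 51.286 + 1.1749) = 1/53.461 = 0.01871
[CO3²⁻] = α₂ × DIC = 0.01871 × 1.61 = 0.0301 mmol/kg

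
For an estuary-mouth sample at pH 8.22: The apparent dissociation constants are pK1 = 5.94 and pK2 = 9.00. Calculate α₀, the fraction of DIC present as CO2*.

α₀ = 1 / (1 + K1/[H⁺] + K1K2/[H⁺]²) = 1 / (1 + 10^+2.28 + 10^+1.50)
   = 1 / (1 + 190.55 + 31.623) = 1/223.17 = 0.004481

α₀ = 0.00448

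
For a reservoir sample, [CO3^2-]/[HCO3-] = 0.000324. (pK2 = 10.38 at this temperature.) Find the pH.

From K2 = [H⁺][CO3^2-]/[HCO3-]:  pH = pK2 + log₁₀([CO3^2-]/[HCO3-])
log₁₀(0.000324) = -3.489
pH = 10.38 + (-3.489) = 6.89

pH = 6.89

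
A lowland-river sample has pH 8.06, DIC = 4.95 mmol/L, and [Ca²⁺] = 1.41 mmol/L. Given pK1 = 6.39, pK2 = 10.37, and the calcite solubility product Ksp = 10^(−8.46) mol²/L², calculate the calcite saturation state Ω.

Ω = 9.61

α₂ = 1 / (1 + [H⁺]/K2 + [H⁺]²/(K1K2)) = 1 / (1 + 10^+2.31 + 10^+0.64)
   = 1 / (1 + 204.17 + 4.3652) = 1/209.54 = 0.004772
[CO3²⁻] = α₂ × DIC = 0.004772 × 4.95 = 0.02362 mmol/L
Ksp = 10^(−8.46) = 3.467×10^-9
Ω = [Ca²⁺][CO3²⁻]/Ksp = (1.41×10^-3)(2.362×10^-5) / 3.467×10^-9 = 9.61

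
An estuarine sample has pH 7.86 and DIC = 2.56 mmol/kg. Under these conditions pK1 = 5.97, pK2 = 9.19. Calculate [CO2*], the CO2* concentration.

[CO2*] = 0.0311 mmol/kg

α₀ = 1 / (1 + K1/[H⁺] + K1K2/[H⁺]²) = 1 / (1 + 10^+1.89 + 10^+0.56)
   = 1 / (1 + 77.625 + 3.6308) = 1/82.255 = 0.01216
[CO2*] = α₀ × DIC = 0.01216 × 2.56 = 0.0311 mmol/kg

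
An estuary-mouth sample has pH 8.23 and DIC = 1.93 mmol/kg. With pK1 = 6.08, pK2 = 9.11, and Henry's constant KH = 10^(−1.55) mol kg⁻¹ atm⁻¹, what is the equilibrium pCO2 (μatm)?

pCO2 = 426 μatm

α₀ = 1 / (1 + K1/[H⁺] + K1K2/[H⁺]²) = 1 / (1 + 10^+2.15 + 10^+1.27)
   = 1 / (1 + 141.25 + 18.621) = 1/160.87 = 0.006216
[CO2*] = α₀ × DIC = 0.006216 × 1.93 = 0.01200 mmol/kg = 12.00 μmol/kg
pCO2 = [CO2*]/KH = 1.200×10^-5 / 2.818×10^-2 = 426 μatm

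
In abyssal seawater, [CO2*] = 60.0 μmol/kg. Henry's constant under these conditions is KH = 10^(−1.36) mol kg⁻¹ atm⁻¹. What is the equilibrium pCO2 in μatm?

KH = 10^(−1.36) = 4.365×10^-2 mol kg⁻¹ atm⁻¹
pCO2 = [CO2*]/KH = 60.0×10^-6 / 4.365×10^-2 = 1.37×10^-3 atm = 1370 μatm

pCO2 = 1370 μatm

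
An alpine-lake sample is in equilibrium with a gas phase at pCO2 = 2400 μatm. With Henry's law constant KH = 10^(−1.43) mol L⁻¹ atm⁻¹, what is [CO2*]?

KH = 10^(−1.43) = 3.715×10^-2 mol L⁻¹ atm⁻¹
[CO2*] = KH · pCO2 = 3.715×10^-2 × 2400×10^-6 atm = 8.92×10^-5 mol/L

[CO2*] = 89.2 μmol/L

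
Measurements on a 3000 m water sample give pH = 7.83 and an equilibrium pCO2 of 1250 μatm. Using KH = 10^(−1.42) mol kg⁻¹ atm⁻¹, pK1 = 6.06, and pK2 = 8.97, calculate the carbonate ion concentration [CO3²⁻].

[CO3²⁻] = 0.203 mmol/kg

[CO2*] = KH · pCO2 = 10^(−1.42) × 1250×10^-6 = 4.752×10^-5 mol/kg
α₀ = 1/(1 + K1/[H⁺] + K1K2/[H⁺]²) = 1/(1 + 10^+1.77 + 10^+0.63) = 0.01559
DIC = [CO2*]/α₀ = 4.752×10^-5 / 0.01559 = 3.049 mmol/kg
[CO3²⁻] = α₂·DIC; α₂ = 0.06650, so [CO3²⁻] = 0.06650 × 3.049 = 0.203 mmol/kg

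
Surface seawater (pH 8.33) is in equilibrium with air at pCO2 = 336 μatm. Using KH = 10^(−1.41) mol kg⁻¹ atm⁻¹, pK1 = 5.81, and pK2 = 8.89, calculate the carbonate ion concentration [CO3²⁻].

[CO3²⁻] = 1.19 mmol/kg

[CO2*] = KH · pCO2 = 10^(−1.41) × 336×10^-6 = 1.307×10^-5 mol/kg
α₀ = 1/(1 + K1/[H⁺] + K1K2/[H⁺]²) = 1/(1 + 10^+2.52 + 10^+1.96) = 0.002362
DIC = [CO2*]/α₀ = 1.307×10^-5 / 0.002362 = 5.534 mmol/kg
[CO3²⁻] = α₂·DIC; α₂ = 0.2154, so [CO3²⁻] = 0.2154 × 5.534 = 1.19 mmol/kg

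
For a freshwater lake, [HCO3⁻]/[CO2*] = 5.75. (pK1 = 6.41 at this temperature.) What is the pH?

From K1 = [H⁺][HCO3⁻]/[CO2*]:  pH = pK1 + log₁₀([HCO3⁻]/[CO2*])
log₁₀(5.75) = +0.760
pH = 6.41 + (+0.760) = 7.17

pH = 7.17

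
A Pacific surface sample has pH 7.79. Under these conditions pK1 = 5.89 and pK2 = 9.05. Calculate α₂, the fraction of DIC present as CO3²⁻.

α₂ = 0.0515

α₂ = 1 / (1 + [H⁺]/K2 + [H⁺]²/(K1K2)) = 1 / (1 + 10^+1.26 + 10^-0.64)
   = 1 / (1 + 18.197 + 0.22909) = 1/19.426 = 0.05148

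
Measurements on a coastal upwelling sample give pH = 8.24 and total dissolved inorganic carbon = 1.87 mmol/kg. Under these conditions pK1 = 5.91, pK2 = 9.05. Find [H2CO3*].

α₀ = 1 / (1 + K1/[H⁺] + K1K2/[H⁺]²) = 1 / (1 + 10^+2.33 + 10^+1.52)
   = 1 / (1 + 213.80 + 33.113) = 1/247.91 = 0.004034
[CO2*] = α₀ × DIC = 0.004034 × 1.87 = 0.00754 mmol/kg = 7.54 μmol/kg

[CO2*] = 7.54 μmol/kg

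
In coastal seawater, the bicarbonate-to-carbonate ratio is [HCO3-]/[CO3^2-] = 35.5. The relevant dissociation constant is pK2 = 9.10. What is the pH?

pH = 7.55

From K2 = [H⁺][CO3^2-]/[HCO3-]:  pH = pK2 − log₁₀([HCO3-]/[CO3^2-])
log₁₀(35.5) = +1.550
pH = 9.10 − (+1.550) = 7.55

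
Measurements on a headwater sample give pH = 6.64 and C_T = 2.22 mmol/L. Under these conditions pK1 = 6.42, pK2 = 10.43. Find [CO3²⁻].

[CO3²⁻] = 0.225 μmol/L

α₂ = 1 / (1 + [H⁺]/K2 + [H⁺]²/(K1K2)) = 1 / (1 + 10^+3.79 + 10^+3.57)
   = 1 / (1 + 6166.0 + 3715.4) = 1/9882.3 = 0.0001012
[CO3²⁻] = α₂ × DIC = 0.0001012 × 2.22 = 0.000225 mmol/L = 0.225 μmol/L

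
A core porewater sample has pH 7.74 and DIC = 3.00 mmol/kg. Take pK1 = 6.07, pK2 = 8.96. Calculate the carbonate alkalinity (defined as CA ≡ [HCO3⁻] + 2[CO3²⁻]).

CA = 3.11 mmol/kg

CA = [HCO3⁻] + 2[CO3²⁻] = (α₁ + 2α₂)·DIC
At pH 7.74: [H⁺]/K1 = 10^-1.67 = 0.021380, K2/[H⁺] = 10^-1.22 = 0.060256
α₁ = 1/(1 + 0.021380 + 0.060256) = 1/1.0816 = 0.9245; α₂ = α₁·K2/[H⁺] = 0.05571
α₁ + 2α₂ = 1.0359
CA = 1.0359 × 3.00 = 3.11 mmol/kg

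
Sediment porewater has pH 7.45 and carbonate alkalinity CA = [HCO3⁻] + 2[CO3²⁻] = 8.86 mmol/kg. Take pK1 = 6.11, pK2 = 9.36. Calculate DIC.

CA = [HCO3⁻] + 2[CO3²⁻] = (α₁ + 2α₂)·DIC
At pH 7.45: [H⁺]/K1 = 10^-1.34 = 0.045709, K2/[H⁺] = 10^-1.91 = 0.012303
α₁ = 1/(1 + 0.045709 + 0.012303) = 1/1.0580 = 0.9452; α₂ = α₁·K2/[H⁺] = 0.01163
α₁ + 2α₂ = 0.9684
DIC = CA / (α₁ + 2α₂) = 8.86 / 0.9684 = 9.15 mmol/kg

DIC = 9.15 mmol/kg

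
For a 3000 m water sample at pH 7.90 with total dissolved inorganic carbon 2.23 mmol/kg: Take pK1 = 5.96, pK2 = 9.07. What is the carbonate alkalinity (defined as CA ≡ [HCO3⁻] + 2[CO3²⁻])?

CA = 2.35 mmol/kg

CA = [HCO3⁻] + 2[CO3²⁻] = (α₁ + 2α₂)·DIC
At pH 7.90: [H⁺]/K1 = 10^-1.94 = 0.011482, K2/[H⁺] = 10^-1.17 = 0.067608
α₁ = 1/(1 + 0.011482 + 0.067608) = 1/1.0791 = 0.9267; α₂ = α₁·K2/[H⁺] = 0.06265
α₁ + 2α₂ = 1.0520
CA = 1.0520 × 2.23 = 2.35 mmol/kg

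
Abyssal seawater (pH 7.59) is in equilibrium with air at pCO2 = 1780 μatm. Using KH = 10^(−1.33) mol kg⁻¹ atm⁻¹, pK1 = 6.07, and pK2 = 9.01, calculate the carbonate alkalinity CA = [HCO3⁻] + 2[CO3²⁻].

CA = 2.97 mmol/kg

[CO2*] = KH · pCO2 = 10^(−1.33) × 1780×10^-6 = 8.326×10^-5 mol/kg
α₀ = 1/(1 + K1/[H⁺] + K1K2/[H⁺]²) = 1/(1 + 10^+1.52 + 10^+0.10) = 0.02827
DIC = [CO2*]/α₀ = 8.326×10^-5 / 0.02827 = 2.945 mmol/kg
CA = (α₁ + 2α₂)·DIC = (0.9361 + 2×0.03559) × 2.945 = 2.97 mmol/kg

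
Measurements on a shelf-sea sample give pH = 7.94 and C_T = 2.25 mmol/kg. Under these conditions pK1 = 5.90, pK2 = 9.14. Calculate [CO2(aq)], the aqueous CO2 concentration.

[CO2*] = 19.1 μmol/kg

α₀ = 1 / (1 + K1/[H⁺] + K1K2/[H⁺]²) = 1 / (1 + 10^+2.04 + 10^+0.84)
   = 1 / (1 + 109.65 + 6.9183) = 1/117.57 = 0.008506
[CO2*] = α₀ × DIC = 0.008506 × 2.25 = 0.0191 mmol/kg = 19.1 μmol/kg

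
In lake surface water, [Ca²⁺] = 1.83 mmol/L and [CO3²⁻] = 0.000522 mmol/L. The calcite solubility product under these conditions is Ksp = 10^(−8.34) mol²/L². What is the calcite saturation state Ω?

Ω = 0.209

Ksp = 10^(−8.34) = 4.571×10^-9
Ω = [Ca²⁺][CO3²⁻]/Ksp = (1.83×10^-3)(0.000522×10^-3) / 4.571×10^-9 = 0.209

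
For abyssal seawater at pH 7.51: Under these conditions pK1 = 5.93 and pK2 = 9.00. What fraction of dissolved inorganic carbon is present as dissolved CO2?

α₀ = 1 / (1 + K1/[H⁺] + K1K2/[H⁺]²) = 1 / (1 + 10^+1.58 + 10^+0.09)
   = 1 / (1 + 38.019 + 1.2303) = 1/40.249 = 0.02485

α₀ = 0.0248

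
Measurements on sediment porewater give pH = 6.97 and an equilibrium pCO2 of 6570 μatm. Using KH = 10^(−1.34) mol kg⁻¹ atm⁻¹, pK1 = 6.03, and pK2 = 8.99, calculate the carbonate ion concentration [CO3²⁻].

[CO2*] = KH · pCO2 = 10^(−1.34) × 6570×10^-6 = 3.003×10^-4 mol/kg
α₀ = 1/(1 + K1/[H⁺] + K1K2/[H⁺]²) = 1/(1 + 10^+0.94 + 10^-1.08) = 0.1021
DIC = [CO2*]/α₀ = 3.003×10^-4 / 0.1021 = 2.941 mmol/kg
[CO3²⁻] = α₂·DIC; α₂ = 0.008494, so [CO3²⁻] = 0.008494 × 2.941 = 0.0250 mmol/kg

[CO3²⁻] = 0.0250 mmol/kg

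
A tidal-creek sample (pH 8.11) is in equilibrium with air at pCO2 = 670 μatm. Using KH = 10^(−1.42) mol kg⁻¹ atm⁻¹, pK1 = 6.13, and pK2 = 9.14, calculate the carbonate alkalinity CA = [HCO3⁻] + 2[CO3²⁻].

CA = 2.89 mmol/kg

[CO2*] = KH · pCO2 = 10^(−1.42) × 670×10^-6 = 2.547×10^-5 mol/kg
α₀ = 1/(1 + K1/[H⁺] + K1K2/[H⁺]²) = 1/(1 + 10^+1.98 + 10^+0.95) = 0.009487
DIC = [CO2*]/α₀ = 2.547×10^-5 / 0.009487 = 2.685 mmol/kg
CA = (α₁ + 2α₂)·DIC = (0.9060 + 2×0.08455) × 2.685 = 2.89 mmol/kg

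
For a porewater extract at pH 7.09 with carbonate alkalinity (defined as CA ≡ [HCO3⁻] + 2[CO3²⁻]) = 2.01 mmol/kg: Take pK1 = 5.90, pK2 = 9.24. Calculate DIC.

DIC = 2.12 mmol/kg

CA = [HCO3⁻] + 2[CO3²⁻] = (α₁ + 2α₂)·DIC
At pH 7.09: [H⁺]/K1 = 10^-1.19 = 0.064565, K2/[H⁺] = 10^-2.15 = 0.0070795
α₁ = 1/(1 + 0.064565 + 0.0070795) = 1/1.0716 = 0.9331; α₂ = α₁·K2/[H⁺] = 0.006606
α₁ + 2α₂ = 0.9464
DIC = CA / (α₁ + 2α₂) = 2.01 / 0.9464 = 2.12 mmol/kg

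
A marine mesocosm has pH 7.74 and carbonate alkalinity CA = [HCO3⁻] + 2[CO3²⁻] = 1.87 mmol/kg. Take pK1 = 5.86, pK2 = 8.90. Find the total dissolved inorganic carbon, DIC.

CA = [HCO3⁻] + 2[CO3²⁻] = (α₁ + 2α₂)·DIC
At pH 7.74: [H⁺]/K1 = 10^-1.88 = 0.013183, K2/[H⁺] = 10^-1.16 = 0.069183
α₁ = 1/(1 + 0.013183 + 0.069183) = 1/1.0824 = 0.9239; α₂ = α₁·K2/[H⁺] = 0.06392
α₁ + 2α₂ = 1.0517
DIC = CA / (α₁ + 2α₂) = 1.87 / 1.0517 = 1.78 mmol/kg

DIC = 1.78 mmol/kg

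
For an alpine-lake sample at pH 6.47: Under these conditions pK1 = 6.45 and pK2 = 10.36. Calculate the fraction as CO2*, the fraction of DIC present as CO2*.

α₀ = 1 / (1 + K1/[H⁺] + K1K2/[H⁺]²) = 1 / (1 + 10^+0.02 + 10^-3.87)
   = 1 / (1 + 1.0471 + 0.00013490) = 1/2.0473 = 0.4885

α₀ = 0.488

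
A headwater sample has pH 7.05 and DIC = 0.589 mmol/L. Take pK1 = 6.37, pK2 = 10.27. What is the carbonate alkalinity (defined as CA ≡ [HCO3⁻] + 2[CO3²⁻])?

CA = 0.488 mmol/L

CA = [HCO3⁻] + 2[CO3²⁻] = (α₁ + 2α₂)·DIC
At pH 7.05: [H⁺]/K1 = 10^-0.68 = 0.20893, K2/[H⁺] = 10^-3.22 = 0.00060256
α₁ = 1/(1 + 0.20893 + 0.00060256) = 1/1.2095 = 0.8268; α₂ = α₁·K2/[H⁺] = 0.0004982
α₁ + 2α₂ = 0.8278
CA = 0.8278 × 0.589 = 0.488 mmol/L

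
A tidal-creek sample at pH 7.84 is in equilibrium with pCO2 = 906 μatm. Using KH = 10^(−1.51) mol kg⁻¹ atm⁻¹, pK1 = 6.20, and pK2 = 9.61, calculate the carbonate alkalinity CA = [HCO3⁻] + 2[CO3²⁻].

CA = 1.26 mmol/kg

[CO2*] = KH · pCO2 = 10^(−1.51) × 906×10^-6 = 2.800×10^-5 mol/kg
α₀ = 1/(1 + K1/[H⁺] + K1K2/[H⁺]²) = 1/(1 + 10^+1.64 + 10^-0.13) = 0.02203
DIC = [CO2*]/α₀ = 2.800×10^-5 / 0.02203 = 1.271 mmol/kg
CA = (α₁ + 2α₂)·DIC = (0.9616 + 2×0.01633) × 1.271 = 1.26 mmol/kg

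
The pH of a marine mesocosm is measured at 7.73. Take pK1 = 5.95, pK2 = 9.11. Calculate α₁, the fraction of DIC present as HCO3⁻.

α₁ = 0.945

α₁ = 1 / (1 + [H⁺]/K1 + K2/[H⁺]) = 1 / (1 + 10^-1.78 + 10^-1.38)
   = 1 / (1 + 0.016596 + 0.041687) = 1/1.0583 = 0.9449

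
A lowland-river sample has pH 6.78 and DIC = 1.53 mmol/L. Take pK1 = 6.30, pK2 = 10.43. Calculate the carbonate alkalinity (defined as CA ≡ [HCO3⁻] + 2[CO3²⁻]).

CA = 1.15 mmol/L

CA = [HCO3⁻] + 2[CO3²⁻] = (α₁ + 2α₂)·DIC
At pH 6.78: [H⁺]/K1 = 10^-0.48 = 0.33113, K2/[H⁺] = 10^-3.65 = 0.00022387
α₁ = 1/(1 + 0.33113 + 0.00022387) = 1/1.3314 = 0.7511; α₂ = α₁·K2/[H⁺] = 0.0001682
α₁ + 2α₂ = 0.7515
CA = 0.7515 × 1.53 = 1.15 mmol/L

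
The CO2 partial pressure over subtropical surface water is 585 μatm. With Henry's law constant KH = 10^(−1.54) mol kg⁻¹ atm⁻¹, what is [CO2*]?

[CO2*] = 16.9 μmol/kg

KH = 10^(−1.54) = 2.884×10^-2 mol kg⁻¹ atm⁻¹
[CO2*] = KH · pCO2 = 2.884×10^-2 × 585×10^-6 atm = 1.69×10^-5 mol/kg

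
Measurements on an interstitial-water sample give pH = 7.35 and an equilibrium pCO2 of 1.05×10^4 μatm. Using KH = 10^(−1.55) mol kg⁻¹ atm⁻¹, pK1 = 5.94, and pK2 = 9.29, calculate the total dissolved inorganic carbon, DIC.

DIC = 7.99 mmol/kg

[CO2*] = KH · pCO2 = 10^(−1.55) × 1.05×10^4×10^-6 = 2.959×10^-4 mol/kg
α₀ = 1/(1 + K1/[H⁺] + K1K2/[H⁺]²) = 1/(1 + 10^+1.41 + 10^-0.53) = 0.03704
DIC = [CO2*]/α₀ = 2.959×10^-4 / 0.03704 = 7.99 mmol/kg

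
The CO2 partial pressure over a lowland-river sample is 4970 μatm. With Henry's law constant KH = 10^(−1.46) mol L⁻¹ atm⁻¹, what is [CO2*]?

KH = 10^(−1.46) = 3.467×10^-2 mol L⁻¹ atm⁻¹
[CO2*] = KH · pCO2 = 3.467×10^-2 × 4970×10^-6 atm = 1.72×10^-4 mol/L

[CO2*] = 172 μmol/L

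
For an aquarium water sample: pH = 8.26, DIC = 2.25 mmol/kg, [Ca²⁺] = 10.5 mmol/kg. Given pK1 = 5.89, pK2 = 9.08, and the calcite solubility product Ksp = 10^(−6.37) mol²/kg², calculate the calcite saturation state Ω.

Ω = 7.25

α₂ = 1 / (1 + [H⁺]/K2 + [H⁺]²/(K1K2)) = 1 / (1 + 10^+0.82 + 10^-1.55)
   = 1 / (1 + 6.6069 + 0.028184) = 1/7.6351 = 0.1310
[CO3²⁻] = α₂ × DIC = 0.1310 × 2.25 = 0.2947 mmol/kg
Ksp = 10^(−6.37) = 4.266×10^-7
Ω = [Ca²⁺][CO3²⁻]/Ksp = (10.5×10^-3)(2.947×10^-4) / 4.266×10^-7 = 7.25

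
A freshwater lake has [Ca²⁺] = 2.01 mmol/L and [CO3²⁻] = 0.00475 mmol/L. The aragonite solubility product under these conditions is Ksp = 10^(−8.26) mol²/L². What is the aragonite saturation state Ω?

Ksp = 10^(−8.26) = 5.495×10^-9
Ω = [Ca²⁺][CO3²⁻]/Ksp = (2.01×10^-3)(0.00475×10^-3) / 5.495×10^-9 = 1.74

Ω = 1.74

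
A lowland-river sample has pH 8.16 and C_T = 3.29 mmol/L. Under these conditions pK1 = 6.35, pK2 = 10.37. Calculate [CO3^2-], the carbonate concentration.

α₂ = 1 / (1 + [H⁺]/K2 + [H⁺]²/(K1K2)) = 1 / (1 + 10^+2.21 + 10^+0.40)
   = 1 / (1 + 162.18 + 2.5119) = 1/165.69 = 0.006035
[CO3²⁻] = α₂ × DIC = 0.006035 × 3.29 = 0.0199 mmol/L = 19.9 μmol/L

[CO3²⁻] = 19.9 μmol/L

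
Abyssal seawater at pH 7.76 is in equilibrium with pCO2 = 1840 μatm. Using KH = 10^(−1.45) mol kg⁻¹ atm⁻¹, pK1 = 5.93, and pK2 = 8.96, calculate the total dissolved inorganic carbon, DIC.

DIC = 4.76 mmol/kg

[CO2*] = KH · pCO2 = 10^(−1.45) × 1840×10^-6 = 6.529×10^-5 mol/kg
α₀ = 1/(1 + K1/[H⁺] + K1K2/[H⁺]²) = 1/(1 + 10^+1.83 + 10^+0.63) = 0.01372
DIC = [CO2*]/α₀ = 6.529×10^-5 / 0.01372 = 4.76 mmol/kg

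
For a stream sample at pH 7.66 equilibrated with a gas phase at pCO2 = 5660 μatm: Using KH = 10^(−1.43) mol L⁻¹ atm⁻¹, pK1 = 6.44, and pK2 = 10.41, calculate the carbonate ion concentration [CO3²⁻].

[CO2*] = KH · pCO2 = 10^(−1.43) × 5660×10^-6 = 2.103×10^-4 mol/L
α₀ = 1/(1 + K1/[H⁺] + K1K2/[H⁺]²) = 1/(1 + 10^+1.22 + 10^-1.53) = 0.05674
DIC = [CO2*]/α₀ = 2.103×10^-4 / 0.05674 = 3.706 mmol/L
[CO3²⁻] = α₂·DIC; α₂ = 0.001674, so [CO3²⁻] = 0.001674 × 3.706 = 0.00621 mmol/L = 6.21 μmol/L

[CO3²⁻] = 6.21 μmol/L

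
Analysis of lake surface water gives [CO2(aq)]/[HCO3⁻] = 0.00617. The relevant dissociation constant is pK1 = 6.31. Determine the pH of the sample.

From K1 = [H⁺][HCO3⁻]/[CO2(aq)]:  pH = pK1 − log₁₀([CO2(aq)]/[HCO3⁻])
log₁₀(0.00617) = -2.210
pH = 6.31 − (-2.210) = 8.52

pH = 8.52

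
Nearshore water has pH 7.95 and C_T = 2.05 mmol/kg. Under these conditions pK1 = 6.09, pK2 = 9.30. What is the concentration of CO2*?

[CO2*] = 0.0267 mmol/kg

α₀ = 1 / (1 + K1/[H⁺] + K1K2/[H⁺]²) = 1 / (1 + 10^+1.86 + 10^+0.51)
   = 1 / (1 + 72.444 + 3.2359) = 1/76.680 = 0.01304
[CO2*] = α₀ × DIC = 0.01304 × 2.05 = 0.0267 mmol/kg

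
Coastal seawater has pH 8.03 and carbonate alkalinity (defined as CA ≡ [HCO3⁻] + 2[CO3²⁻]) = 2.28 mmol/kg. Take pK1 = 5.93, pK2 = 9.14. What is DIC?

DIC = 2.14 mmol/kg

CA = [HCO3⁻] + 2[CO3²⁻] = (α₁ + 2α₂)·DIC
At pH 8.03: [H⁺]/K1 = 10^-2.10 = 0.0079433, K2/[H⁺] = 10^-1.11 = 0.077625
α₁ = 1/(1 + 0.0079433 + 0.077625) = 1/1.0856 = 0.9212; α₂ = α₁·K2/[H⁺] = 0.07151
α₁ + 2α₂ = 1.0642
DIC = CA / (α₁ + 2α₂) = 2.28 / 1.0642 = 2.14 mmol/kg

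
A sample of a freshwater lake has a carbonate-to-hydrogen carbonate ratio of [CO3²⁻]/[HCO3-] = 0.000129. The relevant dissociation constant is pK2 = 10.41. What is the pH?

From K2 = [H⁺][CO3²⁻]/[HCO3-]:  pH = pK2 + log₁₀([CO3²⁻]/[HCO3-])
log₁₀(0.000129) = -3.889
pH = 10.41 + (-3.889) = 6.52

pH = 6.52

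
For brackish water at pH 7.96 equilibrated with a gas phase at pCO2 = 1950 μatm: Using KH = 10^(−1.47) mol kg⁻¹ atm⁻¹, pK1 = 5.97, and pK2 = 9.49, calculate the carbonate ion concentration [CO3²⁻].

[CO3²⁻] = 0.191 mmol/kg

[CO2*] = KH · pCO2 = 10^(−1.47) × 1950×10^-6 = 6.607×10^-5 mol/kg
α₀ = 1/(1 + K1/[H⁺] + K1K2/[H⁺]²) = 1/(1 + 10^+1.99 + 10^+0.46) = 0.009842
DIC = [CO2*]/α₀ = 6.607×10^-5 / 0.009842 = 6.714 mmol/kg
[CO3²⁻] = α₂·DIC; α₂ = 0.02838, so [CO3²⁻] = 0.02838 × 6.714 = 0.191 mmol/kg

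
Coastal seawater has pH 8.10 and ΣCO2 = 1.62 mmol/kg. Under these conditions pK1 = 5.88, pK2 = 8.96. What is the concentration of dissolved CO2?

[CO2*] = 8.53 μmol/kg

α₀ = 1 / (1 + K1/[H⁺] + K1K2/[H⁺]²) = 1 / (1 + 10^+2.22 + 10^+1.36)
   = 1 / (1 + 165.96 + 22.909) = 1/189.87 = 0.005267
[CO2*] = α₀ × DIC = 0.005267 × 1.62 = 0.00853 mmol/kg = 8.53 μmol/kg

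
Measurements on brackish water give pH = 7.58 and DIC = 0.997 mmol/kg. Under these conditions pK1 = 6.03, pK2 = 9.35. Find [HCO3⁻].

[HCO3⁻] = 0.954 mmol/kg

α₁ = 1 / (1 + [H⁺]/K1 + K2/[H⁺]) = 1 / (1 + 10^-1.55 + 10^-1.77)
   = 1 / (1 + 0.028184 + 0.016982) = 1/1.0452 = 0.9568
[HCO3⁻] = α₁ × DIC = 0.9568 × 0.997 = 0.954 mmol/kg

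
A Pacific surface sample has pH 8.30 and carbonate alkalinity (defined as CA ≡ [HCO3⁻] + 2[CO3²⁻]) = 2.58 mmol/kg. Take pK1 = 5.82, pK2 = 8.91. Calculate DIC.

DIC = 2.16 mmol/kg

CA = [HCO3⁻] + 2[CO3²⁻] = (α₁ + 2α₂)·DIC
At pH 8.30: [H⁺]/K1 = 10^-2.48 = 0.0033113, K2/[H⁺] = 10^-0.61 = 0.24547
α₁ = 1/(1 + 0.0033113 + 0.24547) = 1/1.2488 = 0.8008; α₂ = α₁·K2/[H⁺] = 0.1966
α₁ + 2α₂ = 1.1939
DIC = CA / (α₁ + 2α₂) = 2.58 / 1.1939 = 2.16 mmol/kg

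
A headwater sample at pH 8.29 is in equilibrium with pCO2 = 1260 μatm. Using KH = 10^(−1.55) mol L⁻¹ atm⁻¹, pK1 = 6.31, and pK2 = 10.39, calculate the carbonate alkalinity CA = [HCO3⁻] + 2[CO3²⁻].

[CO2*] = KH · pCO2 = 10^(−1.55) × 1260×10^-6 = 3.551×10^-5 mol/L
α₀ = 1/(1 + K1/[H⁺] + K1K2/[H⁺]²) = 1/(1 + 10^+1.98 + 10^-0.12) = 0.01028
DIC = [CO2*]/α₀ = 3.551×10^-5 / 0.01028 = 3.454 mmol/L
CA = (α₁ + 2α₂)·DIC = (0.9819 + 2×0.007800) × 3.454 = 3.45 mmol/L

CA = 3.45 mmol/L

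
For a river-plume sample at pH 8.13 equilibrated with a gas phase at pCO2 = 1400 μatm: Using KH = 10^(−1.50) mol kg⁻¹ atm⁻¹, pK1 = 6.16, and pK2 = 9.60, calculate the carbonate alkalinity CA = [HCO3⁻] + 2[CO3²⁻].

CA = 4.41 mmol/kg

[CO2*] = KH · pCO2 = 10^(−1.50) × 1400×10^-6 = 4.427×10^-5 mol/kg
α₀ = 1/(1 + K1/[H⁺] + K1K2/[H⁺]²) = 1/(1 + 10^+1.97 + 10^+0.50) = 0.01026
DIC = [CO2*]/α₀ = 4.427×10^-5 / 0.01026 = 4.316 mmol/kg
CA = (α₁ + 2α₂)·DIC = (0.9573 + 2×0.03244) × 4.316 = 4.41 mmol/kg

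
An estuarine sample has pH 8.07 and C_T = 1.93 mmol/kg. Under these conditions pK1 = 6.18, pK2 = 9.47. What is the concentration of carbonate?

α₂ = 1 / (1 + [H⁺]/K2 + [H⁺]²/(K1K2)) = 1 / (1 + 10^+1.40 + 10^-0.49)
   = 1 / (1 + 25.119 + 0.32359) = 1/26.442 = 0.03782
[CO3²⁻] = α₂ × DIC = 0.03782 × 1.93 = 0.0730 mmol/kg

[CO3²⁻] = 0.0730 mmol/kg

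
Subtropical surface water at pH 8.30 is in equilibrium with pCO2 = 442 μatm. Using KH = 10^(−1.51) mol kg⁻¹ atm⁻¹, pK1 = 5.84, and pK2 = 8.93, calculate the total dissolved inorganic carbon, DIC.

DIC = 4.88 mmol/kg

[CO2*] = KH · pCO2 = 10^(−1.51) × 442×10^-6 = 1.366×10^-5 mol/kg
α₀ = 1/(1 + K1/[H⁺] + K1K2/[H⁺]²) = 1/(1 + 10^+2.46 + 10^+1.83) = 0.002801
DIC = [CO2*]/α₀ = 1.366×10^-5 / 0.002801 = 4.88 mmol/kg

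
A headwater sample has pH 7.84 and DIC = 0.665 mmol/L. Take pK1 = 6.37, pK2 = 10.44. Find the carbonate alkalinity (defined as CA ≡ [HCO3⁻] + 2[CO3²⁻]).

CA = [HCO3⁻] + 2[CO3²⁻] = (α₁ + 2α₂)·DIC
At pH 7.84: [H⁺]/K1 = 10^-1.47 = 0.033884, K2/[H⁺] = 10^-2.60 = 0.0025119
α₁ = 1/(1 + 0.033884 + 0.0025119) = 1/1.0364 = 0.9649; α₂ = α₁·K2/[H⁺] = 0.002424
α₁ + 2α₂ = 0.9697
CA = 0.9697 × 0.665 = 0.645 mmol/L

CA = 0.645 mmol/L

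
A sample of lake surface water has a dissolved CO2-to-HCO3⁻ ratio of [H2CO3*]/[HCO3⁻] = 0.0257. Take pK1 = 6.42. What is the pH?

From K1 = [H⁺][HCO3⁻]/[H2CO3*]:  pH = pK1 − log₁₀([H2CO3*]/[HCO3⁻])
log₁₀(0.0257) = -1.590
pH = 6.42 − (-1.590) = 8.01

pH = 8.01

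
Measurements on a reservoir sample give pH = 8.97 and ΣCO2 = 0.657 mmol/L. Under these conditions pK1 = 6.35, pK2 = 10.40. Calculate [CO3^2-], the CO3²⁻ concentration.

α₂ = 1 / (1 + [H⁺]/K2 + [H⁺]²/(K1K2)) = 1 / (1 + 10^+1.43 + 10^-1.19)
   = 1 / (1 + 26.915 + 0.064565) = 1/27.980 = 0.03574
[CO3²⁻] = α₂ × DIC = 0.03574 × 0.657 = 0.0235 mmol/L

[CO3²⁻] = 0.0235 mmol/L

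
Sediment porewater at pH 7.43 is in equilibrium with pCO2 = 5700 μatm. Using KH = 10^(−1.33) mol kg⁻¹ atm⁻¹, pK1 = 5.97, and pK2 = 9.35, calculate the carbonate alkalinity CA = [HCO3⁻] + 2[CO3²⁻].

CA = 7.87 mmol/kg

[CO2*] = KH · pCO2 = 10^(−1.33) × 5700×10^-6 = 2.666×10^-4 mol/kg
α₀ = 1/(1 + K1/[H⁺] + K1K2/[H⁺]²) = 1/(1 + 10^+1.46 + 10^-0.46) = 0.03313
DIC = [CO2*]/α₀ = 2.666×10^-4 / 0.03313 = 8.048 mmol/kg
CA = (α₁ + 2α₂)·DIC = (0.9554 + 2×0.01149) × 8.048 = 7.87 mmol/kg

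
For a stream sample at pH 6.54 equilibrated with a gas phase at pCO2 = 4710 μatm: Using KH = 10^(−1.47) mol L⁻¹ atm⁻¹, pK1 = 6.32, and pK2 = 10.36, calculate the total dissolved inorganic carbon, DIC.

[CO2*] = KH · pCO2 = 10^(−1.47) × 4710×10^-6 = 1.596×10^-4 mol/L
α₀ = 1/(1 + K1/[H⁺] + K1K2/[H⁺]²) = 1/(1 + 10^+0.22 + 10^-3.60) = 0.3760
DIC = [CO2*]/α₀ = 1.596×10^-4 / 0.3760 = 0.424 mmol/L

DIC = 0.424 mmol/L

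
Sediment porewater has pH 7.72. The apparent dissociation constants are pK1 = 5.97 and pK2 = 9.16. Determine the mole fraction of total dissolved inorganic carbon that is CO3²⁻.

α₂ = 0.0344

α₂ = 1 / (1 + [H⁺]/K2 + [H⁺]²/(K1K2)) = 1 / (1 + 10^+1.44 + 10^-0.31)
   = 1 / (1 + 27.542 + 0.48978) = 1/29.032 = 0.03444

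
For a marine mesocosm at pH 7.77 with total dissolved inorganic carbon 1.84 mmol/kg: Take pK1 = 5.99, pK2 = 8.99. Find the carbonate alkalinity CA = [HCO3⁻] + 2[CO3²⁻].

CA = [HCO3⁻] + 2[CO3²⁻] = (α₁ + 2α₂)·DIC
At pH 7.77: [H⁺]/K1 = 10^-1.78 = 0.016596, K2/[H⁺] = 10^-1.22 = 0.060256
α₁ = 1/(1 + 0.016596 + 0.060256) = 1/1.0769 = 0.9286; α₂ = α₁·K2/[H⁺] = 0.05596
α₁ + 2α₂ = 1.0405
CA = 1.0405 × 1.84 = 1.91 mmol/kg

CA = 1.91 mmol/kg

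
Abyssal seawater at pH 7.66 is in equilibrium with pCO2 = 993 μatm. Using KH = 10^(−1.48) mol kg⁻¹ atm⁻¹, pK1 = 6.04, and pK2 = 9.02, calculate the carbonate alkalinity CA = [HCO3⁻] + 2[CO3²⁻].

[CO2*] = KH · pCO2 = 10^(−1.48) × 993×10^-6 = 3.288×10^-5 mol/kg
α₀ = 1/(1 + K1/[H⁺] + K1K2/[H⁺]²) = 1/(1 + 10^+1.62 + 10^+0.26) = 0.02247
DIC = [CO2*]/α₀ = 3.288×10^-5 / 0.02247 = 1.463 mmol/kg
CA = (α₁ + 2α₂)·DIC = (0.9366 + 2×0.04089) × 1.463 = 1.49 mmol/kg

CA = 1.49 mmol/kg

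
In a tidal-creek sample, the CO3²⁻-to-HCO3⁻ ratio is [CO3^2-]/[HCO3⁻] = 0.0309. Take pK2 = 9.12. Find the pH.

pH = 7.61

From K2 = [H⁺][CO3^2-]/[HCO3⁻]:  pH = pK2 + log₁₀([CO3^2-]/[HCO3⁻])
log₁₀(0.0309) = -1.510
pH = 9.12 + (-1.510) = 7.61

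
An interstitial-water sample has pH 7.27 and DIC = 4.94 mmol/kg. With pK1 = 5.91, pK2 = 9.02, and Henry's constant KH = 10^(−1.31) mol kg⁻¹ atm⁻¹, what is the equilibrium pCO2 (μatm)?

α₀ = 1 / (1 + K1/[H⁺] + K1K2/[H⁺]²) = 1 / (1 + 10^+1.36 + 10^-0.39)
   = 1 / (1 + 22.909 + 0.40738) = 1/24.316 = 0.04113
[CO2*] = α₀ × DIC = 0.04113 × 4.94 = 0.2032 mmol/kg
pCO2 = [CO2*]/KH = 2.032×10^-4 / 4.898×10^-2 = 4150 μatm

pCO2 = 4150 μatm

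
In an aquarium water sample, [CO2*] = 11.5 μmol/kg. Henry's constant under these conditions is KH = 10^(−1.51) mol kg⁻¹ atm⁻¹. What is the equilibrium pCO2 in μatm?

KH = 10^(−1.51) = 3.090×10^-2 mol kg⁻¹ atm⁻¹
pCO2 = [CO2*]/KH = 11.5×10^-6 / 3.090×10^-2 = 3.72×10^-4 atm = 372 μatm

pCO2 = 372 μatm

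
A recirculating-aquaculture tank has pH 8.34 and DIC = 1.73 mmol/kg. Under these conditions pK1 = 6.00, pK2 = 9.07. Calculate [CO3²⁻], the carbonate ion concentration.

[CO3²⁻] = 0.271 mmol/kg

α₂ = 1 / (1 + [H⁺]/K2 + [H⁺]²/(K1K2)) = 1 / (1 + 10^+0.73 + 10^-1.61)
   = 1 / (1 + 5.3703 + 0.024547) = 1/6.3949 = 0.1564
[CO3²⁻] = α₂ × DIC = 0.1564 × 1.73 = 0.271 mmol/kg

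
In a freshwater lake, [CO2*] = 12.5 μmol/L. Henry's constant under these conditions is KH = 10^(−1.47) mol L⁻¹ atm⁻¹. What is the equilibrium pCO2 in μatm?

KH = 10^(−1.47) = 3.388×10^-2 mol L⁻¹ atm⁻¹
pCO2 = [CO2*]/KH = 12.5×10^-6 / 3.388×10^-2 = 3.69×10^-4 atm = 369 μatm

pCO2 = 369 μatm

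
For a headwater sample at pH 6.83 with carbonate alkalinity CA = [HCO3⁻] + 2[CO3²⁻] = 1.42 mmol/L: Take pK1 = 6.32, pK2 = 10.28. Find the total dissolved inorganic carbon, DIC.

CA = [HCO3⁻] + 2[CO3²⁻] = (α₁ + 2α₂)·DIC
At pH 6.83: [H⁺]/K1 = 10^-0.51 = 0.30903, K2/[H⁺] = 10^-3.45 = 0.00035481
α₁ = 1/(1 + 0.30903 + 0.00035481) = 1/1.3094 = 0.7637; α₂ = α₁·K2/[H⁺] = 0.0002710
α₁ + 2α₂ = 0.7643
DIC = CA / (α₁ + 2α₂) = 1.42 / 0.7643 = 1.86 mmol/L

DIC = 1.86 mmol/L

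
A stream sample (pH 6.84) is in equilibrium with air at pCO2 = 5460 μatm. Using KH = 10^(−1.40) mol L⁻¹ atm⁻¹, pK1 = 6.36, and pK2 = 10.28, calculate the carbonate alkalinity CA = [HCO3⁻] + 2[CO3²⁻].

[CO2*] = KH · pCO2 = 10^(−1.40) × 5460×10^-6 = 2.174×10^-4 mol/L
α₀ = 1/(1 + K1/[H⁺] + K1K2/[H⁺]²) = 1/(1 + 10^+0.48 + 10^-2.96) = 0.2487
DIC = [CO2*]/α₀ = 2.174×10^-4 / 0.2487 = 0.8740 mmol/L
CA = (α₁ + 2α₂)·DIC = (0.7510 + 2×0.0002727) × 0.8740 = 0.657 mmol/L

CA = 0.657 mmol/L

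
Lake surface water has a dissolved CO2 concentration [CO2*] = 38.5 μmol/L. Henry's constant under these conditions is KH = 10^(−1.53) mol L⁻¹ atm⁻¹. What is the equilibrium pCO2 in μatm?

KH = 10^(−1.53) = 2.951×10^-2 mol L⁻¹ atm⁻¹
pCO2 = [CO2*]/KH = 38.5×10^-6 / 2.951×10^-2 = 1.30×10^-3 atm = 1300 μatm

pCO2 = 1300 μatm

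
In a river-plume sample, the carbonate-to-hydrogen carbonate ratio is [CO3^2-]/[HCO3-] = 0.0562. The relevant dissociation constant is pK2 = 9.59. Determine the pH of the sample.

From K2 = [H⁺][CO3^2-]/[HCO3-]:  pH = pK2 + log₁₀([CO3^2-]/[HCO3-])
log₁₀(0.0562) = -1.250
pH = 9.59 + (-1.250) = 8.34

pH = 8.34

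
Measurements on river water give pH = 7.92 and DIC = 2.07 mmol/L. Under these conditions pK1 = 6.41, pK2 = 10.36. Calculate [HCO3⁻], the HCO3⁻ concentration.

[HCO3⁻] = 2.00 mmol/L

α₁ = 1 / (1 + [H⁺]/K1 + K2/[H⁺]) = 1 / (1 + 10^-1.51 + 10^-2.44)
   = 1 / (1 + 0.030903 + 0.0036308) = 1/1.0345 = 0.9666
[HCO3⁻] = α₁ × DIC = 0.9666 × 2.07 = 2.00 mmol/L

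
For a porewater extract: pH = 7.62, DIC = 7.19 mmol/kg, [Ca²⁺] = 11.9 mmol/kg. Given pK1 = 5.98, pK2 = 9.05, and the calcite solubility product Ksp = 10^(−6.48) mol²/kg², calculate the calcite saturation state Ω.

Ω = 9.06

α₂ = 1 / (1 + [H⁺]/K2 + [H⁺]²/(K1K2)) = 1 / (1 + 10^+1.43 + 10^-0.21)
   = 1 / (1 + 26.915 + 0.61660) = 1/28.532 = 0.03505
[CO3²⁻] = α₂ × DIC = 0.03505 × 7.19 = 0.2520 mmol/kg
Ksp = 10^(−6.48) = 3.311×10^-7
Ω = [Ca²⁺][CO3²⁻]/Ksp = (11.9×10^-3)(2.520×10^-4) / 3.311×10^-7 = 9.06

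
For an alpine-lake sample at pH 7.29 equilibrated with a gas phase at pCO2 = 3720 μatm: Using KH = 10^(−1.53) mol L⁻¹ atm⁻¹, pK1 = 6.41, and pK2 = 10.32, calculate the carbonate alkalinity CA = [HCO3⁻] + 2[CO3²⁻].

CA = 0.834 mmol/L

[CO2*] = KH · pCO2 = 10^(−1.53) × 3720×10^-6 = 1.098×10^-4 mol/L
α₀ = 1/(1 + K1/[H⁺] + K1K2/[H⁺]²) = 1/(1 + 10^+0.88 + 10^-2.15) = 0.1164
DIC = [CO2*]/α₀ = 1.098×10^-4 / 0.1164 = 0.9434 mmol/L
CA = (α₁ + 2α₂)·DIC = (0.8828 + 2×0.0008239) × 0.9434 = 0.834 mmol/L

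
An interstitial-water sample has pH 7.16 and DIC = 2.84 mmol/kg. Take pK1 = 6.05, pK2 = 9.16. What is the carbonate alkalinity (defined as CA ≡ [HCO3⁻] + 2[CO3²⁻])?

CA = [HCO3⁻] + 2[CO3²⁻] = (α₁ + 2α₂)·DIC
At pH 7.16: [H⁺]/K1 = 10^-1.11 = 0.077625, K2/[H⁺] = 10^-2.00 = 0.010000
α₁ = 1/(1 + 0.077625 + 0.010000) = 1/1.0876 = 0.9194; α₂ = α₁·K2/[H⁺] = 0.009194
α₁ + 2α₂ = 0.9378
CA = 0.9378 × 2.84 = 2.66 mmol/kg

CA = 2.66 mmol/kg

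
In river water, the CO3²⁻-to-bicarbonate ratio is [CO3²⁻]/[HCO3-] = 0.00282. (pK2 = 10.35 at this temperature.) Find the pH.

pH = 7.80

From K2 = [H⁺][CO3²⁻]/[HCO3-]:  pH = pK2 + log₁₀([CO3²⁻]/[HCO3-])
log₁₀(0.00282) = -2.550
pH = 10.35 + (-2.550) = 7.80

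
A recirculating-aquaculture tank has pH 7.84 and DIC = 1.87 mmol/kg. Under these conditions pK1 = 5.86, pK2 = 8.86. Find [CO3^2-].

[CO3²⁻] = 0.161 mmol/kg

α₂ = 1 / (1 + [H⁺]/K2 + [H⁺]²/(K1K2)) = 1 / (1 + 10^+1.02 + 10^-0.96)
   = 1 / (1 + 10.471 + 0.10965) = 1/11.581 = 0.08635
[CO3²⁻] = α₂ × DIC = 0.08635 × 1.87 = 0.161 mmol/kg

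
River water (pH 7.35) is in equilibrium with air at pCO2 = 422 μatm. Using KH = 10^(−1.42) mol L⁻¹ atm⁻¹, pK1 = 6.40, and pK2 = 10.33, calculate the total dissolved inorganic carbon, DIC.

[CO2*] = KH · pCO2 = 10^(−1.42) × 422×10^-6 = 1.604×10^-5 mol/L
α₀ = 1/(1 + K1/[H⁺] + K1K2/[H⁺]²) = 1/(1 + 10^+0.95 + 10^-2.03) = 0.1008
DIC = [CO2*]/α₀ = 1.604×10^-5 / 0.1008 = 0.159 mmol/L

DIC = 0.159 mmol/L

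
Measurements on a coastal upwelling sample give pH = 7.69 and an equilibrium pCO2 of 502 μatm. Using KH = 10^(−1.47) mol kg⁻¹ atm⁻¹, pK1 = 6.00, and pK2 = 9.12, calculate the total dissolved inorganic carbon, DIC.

DIC = 0.881 mmol/kg

[CO2*] = KH · pCO2 = 10^(−1.47) × 502×10^-6 = 1.701×10^-5 mol/kg
α₀ = 1/(1 + K1/[H⁺] + K1K2/[H⁺]²) = 1/(1 + 10^+1.69 + 10^+0.26) = 0.01931
DIC = [CO2*]/α₀ = 1.701×10^-5 / 0.01931 = 0.881 mmol/kg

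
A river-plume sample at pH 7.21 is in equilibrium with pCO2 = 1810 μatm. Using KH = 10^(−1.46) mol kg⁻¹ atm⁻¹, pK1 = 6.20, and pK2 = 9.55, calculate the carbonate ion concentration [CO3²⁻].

[CO2*] = KH · pCO2 = 10^(−1.46) × 1810×10^-6 = 6.276×10^-5 mol/kg
α₀ = 1/(1 + K1/[H⁺] + K1K2/[H⁺]²) = 1/(1 + 10^+1.01 + 10^-1.33) = 0.08865
DIC = [CO2*]/α₀ = 6.276×10^-5 / 0.08865 = 0.7079 mmol/kg
[CO3²⁻] = α₂·DIC; α₂ = 0.004147, so [CO3²⁻] = 0.004147 × 0.7079 = 0.00294 mmol/kg = 2.94 μmol/kg

[CO3²⁻] = 2.94 μmol/kg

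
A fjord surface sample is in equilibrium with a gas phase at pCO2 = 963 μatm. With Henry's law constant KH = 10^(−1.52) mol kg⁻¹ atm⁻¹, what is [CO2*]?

KH = 10^(−1.52) = 3.020×10^-2 mol kg⁻¹ atm⁻¹
[CO2*] = KH · pCO2 = 3.020×10^-2 × 963×10^-6 atm = 2.91×10^-5 mol/kg

[CO2*] = 29.1 μmol/kg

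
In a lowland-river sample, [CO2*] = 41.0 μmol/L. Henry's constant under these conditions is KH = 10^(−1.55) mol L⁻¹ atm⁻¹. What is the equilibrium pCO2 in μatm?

KH = 10^(−1.55) = 2.818×10^-2 mol L⁻¹ atm⁻¹
pCO2 = [CO2*]/KH = 41.0×10^-6 / 2.818×10^-2 = 1.45×10^-3 atm = 1450 μatm

pCO2 = 1450 μatm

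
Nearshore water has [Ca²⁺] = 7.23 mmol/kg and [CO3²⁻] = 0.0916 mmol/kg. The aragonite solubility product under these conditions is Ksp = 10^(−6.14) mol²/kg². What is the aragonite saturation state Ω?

Ω = 0.914

Ksp = 10^(−6.14) = 7.244×10^-7
Ω = [Ca²⁺][CO3²⁻]/Ksp = (7.23×10^-3)(0.0916×10^-3) / 7.244×10^-7 = 0.914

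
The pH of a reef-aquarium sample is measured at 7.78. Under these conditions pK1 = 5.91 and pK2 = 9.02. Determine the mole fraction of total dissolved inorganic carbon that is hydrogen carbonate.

α₁ = 1 / (1 + [H⁺]/K1 + K2/[H⁺]) = 1 / (1 + 10^-1.87 + 10^-1.24)
   = 1 / (1 + 0.013490 + 0.057544) = 1/1.0710 = 0.9337

α₁ = 0.934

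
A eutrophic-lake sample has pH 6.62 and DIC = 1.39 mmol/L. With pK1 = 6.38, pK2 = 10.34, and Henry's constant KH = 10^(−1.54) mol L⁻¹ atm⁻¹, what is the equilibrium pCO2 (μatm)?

α₀ = 1 / (1 + K1/[H⁺] + K1K2/[H⁺]²) = 1 / (1 + 10^+0.24 + 10^-3.48)
   = 1 / (1 + 1.7378 + 0.00033113) = 1/2.7381 = 0.3652
[CO2*] = α₀ × DIC = 0.3652 × 1.39 = 0.5076 mmol/L
pCO2 = [CO2*]/KH = 5.076×10^-4 / 2.884×10^-2 = 1.76×10^4 μatm

pCO2 = 1.76×10^4 μatm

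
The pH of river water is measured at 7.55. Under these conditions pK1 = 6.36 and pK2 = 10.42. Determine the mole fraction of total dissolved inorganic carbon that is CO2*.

α₀ = 1 / (1 + K1/[H⁺] + K1K2/[H⁺]²) = 1 / (1 + 10^+1.19 + 10^-1.68)
   = 1 / (1 + 15.488 + 0.020893) = 1/16.509 = 0.06057

α₀ = 0.0606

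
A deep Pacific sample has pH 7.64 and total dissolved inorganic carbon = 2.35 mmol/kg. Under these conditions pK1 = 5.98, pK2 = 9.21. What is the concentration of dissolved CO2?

[CO2*] = 0.0490 mmol/kg

α₀ = 1 / (1 + K1/[H⁺] + K1K2/[H⁺]²) = 1 / (1 + 10^+1.66 + 10^+0.09)
   = 1 / (1 + 45.709 + 1.2303) = 1/47.939 = 0.02086
[CO2*] = α₀ × DIC = 0.02086 × 2.35 = 0.0490 mmol/kg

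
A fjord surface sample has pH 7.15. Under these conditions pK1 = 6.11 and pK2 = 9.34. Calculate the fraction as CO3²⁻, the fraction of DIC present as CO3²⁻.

α₂ = 0.00588

α₂ = 1 / (1 + [H⁺]/K2 + [H⁺]²/(K1K2)) = 1 / (1 + 10^+2.19 + 10^+1.15)
   = 1 / (1 + 154.88 + 14.125) = 1/170.01 = 0.005882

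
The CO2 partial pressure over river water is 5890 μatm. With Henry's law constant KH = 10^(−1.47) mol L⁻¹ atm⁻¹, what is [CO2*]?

KH = 10^(−1.47) = 3.388×10^-2 mol L⁻¹ atm⁻¹
[CO2*] = KH · pCO2 = 3.388×10^-2 × 5890×10^-6 atm = 2.00×10^-4 mol/L

[CO2*] = 200 μmol/L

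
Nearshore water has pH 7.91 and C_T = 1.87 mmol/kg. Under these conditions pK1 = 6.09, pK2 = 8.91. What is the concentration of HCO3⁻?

[HCO3⁻] = 1.68 mmol/kg

α₁ = 1 / (1 + [H⁺]/K1 + K2/[H⁺]) = 1 / (1 + 10^-1.82 + 10^-1.00)
   = 1 / (1 + 0.015136 + 0.10000) = 1/1.1151 = 0.8968
[HCO3⁻] = α₁ × DIC = 0.8968 × 1.87 = 1.68 mmol/kg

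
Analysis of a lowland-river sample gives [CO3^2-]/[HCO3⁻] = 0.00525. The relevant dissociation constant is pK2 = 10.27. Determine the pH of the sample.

pH = 7.99

From K2 = [H⁺][CO3^2-]/[HCO3⁻]:  pH = pK2 + log₁₀([CO3^2-]/[HCO3⁻])
log₁₀(0.00525) = -2.280
pH = 10.27 + (-2.280) = 7.99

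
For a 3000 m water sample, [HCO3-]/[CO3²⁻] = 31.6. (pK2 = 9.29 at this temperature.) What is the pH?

pH = 7.79

From K2 = [H⁺][CO3²⁻]/[HCO3-]:  pH = pK2 − log₁₀([HCO3-]/[CO3²⁻])
log₁₀(31.6) = +1.500
pH = 9.29 − (+1.500) = 7.79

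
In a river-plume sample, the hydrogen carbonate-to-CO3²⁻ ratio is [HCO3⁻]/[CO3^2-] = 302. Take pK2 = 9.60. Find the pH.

From K2 = [H⁺][CO3^2-]/[HCO3⁻]:  pH = pK2 − log₁₀([HCO3⁻]/[CO3^2-])
log₁₀(302) = +2.480
pH = 9.60 − (+2.480) = 7.12

pH = 7.12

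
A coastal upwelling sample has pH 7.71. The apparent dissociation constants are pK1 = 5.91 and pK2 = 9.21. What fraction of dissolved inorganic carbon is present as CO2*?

α₀ = 1 / (1 + K1/[H⁺] + K1K2/[H⁺]²) = 1 / (1 + 10^+1.80 + 10^+0.30)
   = 1 / (1 + 63.096 + 1.9953) = 1/66.091 = 0.01513

α₀ = 0.0151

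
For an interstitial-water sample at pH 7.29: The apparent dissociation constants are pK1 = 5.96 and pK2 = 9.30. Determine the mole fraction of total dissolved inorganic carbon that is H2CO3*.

α₀ = 0.0443

α₀ = 1 / (1 + K1/[H⁺] + K1K2/[H⁺]²) = 1 / (1 + 10^+1.33 + 10^-0.68)
   = 1 / (1 + 21.380 + 0.20893) = 1/22.589 = 0.04427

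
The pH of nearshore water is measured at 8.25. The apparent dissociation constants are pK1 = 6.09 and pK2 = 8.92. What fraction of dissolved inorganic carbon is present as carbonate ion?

α₂ = 0.175

α₂ = 1 / (1 + [H⁺]/K2 + [H⁺]²/(K1K2)) = 1 / (1 + 10^+0.67 + 10^-1.49)
   = 1 / (1 + 4.6774 + 0.032359) = 1/5.7097 = 0.1751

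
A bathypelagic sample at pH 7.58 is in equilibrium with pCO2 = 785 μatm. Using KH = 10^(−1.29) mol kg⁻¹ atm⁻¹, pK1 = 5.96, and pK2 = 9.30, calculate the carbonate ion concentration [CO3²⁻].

[CO2*] = KH · pCO2 = 10^(−1.29) × 785×10^-6 = 4.026×10^-5 mol/kg
α₀ = 1/(1 + K1/[H⁺] + K1K2/[H⁺]²) = 1/(1 + 10^+1.62 + 10^-0.10) = 0.02300
DIC = [CO2*]/α₀ = 4.026×10^-5 / 0.02300 = 1.751 mmol/kg
[CO3²⁻] = α₂·DIC; α₂ = 0.01827, so [CO3²⁻] = 0.01827 × 1.751 = 0.0320 mmol/kg

[CO3²⁻] = 0.0320 mmol/kg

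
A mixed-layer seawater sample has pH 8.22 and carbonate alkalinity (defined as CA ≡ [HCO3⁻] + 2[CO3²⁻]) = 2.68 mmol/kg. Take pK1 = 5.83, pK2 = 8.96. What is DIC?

DIC = 2.33 mmol/kg

CA = [HCO3⁻] + 2[CO3²⁻] = (α₁ + 2α₂)·DIC
At pH 8.22: [H⁺]/K1 = 10^-2.39 = 0.0040738, K2/[H⁺] = 10^-0.74 = 0.18197
α₁ = 1/(1 + 0.0040738 + 0.18197) = 1/1.1860 = 0.8431; α₂ = α₁·K2/[H⁺] = 0.1534
α₁ + 2α₂ = 1.1500
DIC = CA / (α₁ + 2α₂) = 2.68 / 1.1500 = 2.33 mmol/kg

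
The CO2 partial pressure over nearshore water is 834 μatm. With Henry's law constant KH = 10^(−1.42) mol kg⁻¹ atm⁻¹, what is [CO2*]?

[CO2*] = 31.7 μmol/kg

KH = 10^(−1.42) = 3.802×10^-2 mol kg⁻¹ atm⁻¹
[CO2*] = KH · pCO2 = 3.802×10^-2 × 834×10^-6 atm = 3.17×10^-5 mol/kg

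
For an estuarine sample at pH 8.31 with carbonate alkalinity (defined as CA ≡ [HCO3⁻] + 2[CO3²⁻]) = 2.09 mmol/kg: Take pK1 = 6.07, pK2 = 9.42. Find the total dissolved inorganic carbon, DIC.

CA = [HCO3⁻] + 2[CO3²⁻] = (α₁ + 2α₂)·DIC
At pH 8.31: [H⁺]/K1 = 10^-2.24 = 0.0057544, K2/[H⁺] = 10^-1.11 = 0.077625
α₁ = 1/(1 + 0.0057544 + 0.077625) = 1/1.0834 = 0.9230; α₂ = α₁·K2/[H⁺] = 0.07165
α₁ + 2α₂ = 1.0663
DIC = CA / (α₁ + 2α₂) = 2.09 / 1.0663 = 1.96 mmol/kg

DIC = 1.96 mmol/kg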